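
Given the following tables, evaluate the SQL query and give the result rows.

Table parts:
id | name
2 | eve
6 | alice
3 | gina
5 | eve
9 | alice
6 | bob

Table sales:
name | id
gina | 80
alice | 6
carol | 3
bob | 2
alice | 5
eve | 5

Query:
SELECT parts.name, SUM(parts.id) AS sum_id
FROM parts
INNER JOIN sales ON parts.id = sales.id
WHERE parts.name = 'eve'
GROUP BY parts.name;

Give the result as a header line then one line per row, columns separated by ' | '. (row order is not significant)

After JOIN sales (6 rows):
parts.id | parts.name | sales.name | sales.id
2 | eve | bob | 2
6 | alice | alice | 6
3 | gina | carol | 3
5 | eve | alice | 5
5 | eve | eve | 5
6 | bob | alice | 6
After WHERE (3 rows):
parts.id | parts.name | sales.name | sales.id
2 | eve | bob | 2
5 | eve | alice | 5
5 | eve | eve | 5
After GROUP BY (1 rows):
parts.name | sum_id
eve | 12

== RESULT ==
parts.name | sum_id
eve | 12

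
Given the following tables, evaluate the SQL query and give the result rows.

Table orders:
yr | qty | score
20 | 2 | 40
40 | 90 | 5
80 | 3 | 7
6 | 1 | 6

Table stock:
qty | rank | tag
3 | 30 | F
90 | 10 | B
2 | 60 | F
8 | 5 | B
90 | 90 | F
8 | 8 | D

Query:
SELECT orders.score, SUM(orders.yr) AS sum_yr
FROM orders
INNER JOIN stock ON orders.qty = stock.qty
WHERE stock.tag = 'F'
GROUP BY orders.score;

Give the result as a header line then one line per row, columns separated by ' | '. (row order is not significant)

After JOIN stock (4 rows):
orders.yr | orders.qty | orders.score | stock.qty | stock.rank | stock.tag
20 | 2 | 40 | 2 | 60 | F
40 | 90 | 5 | 90 | 10 | B
40 | 90 | 5 | 90 | 90 | F
80 | 3 | 7 | 3 | 30 | F
After WHERE (3 rows):
orders.yr | orders.qty | orders.score | stock.qty | stock.rank | stock.tag
20 | 2 | 40 | 2 | 60 | F
40 | 90 | 5 | 90 | 90 | F
80 | 3 | 7 | 3 | 30 | F
After GROUP BY (3 rows):
orders.score | sum_yr
40 | 20
5 | 40
7 | 80

== RESULT ==
orders.score | sum_yr
40 | 20
5 | 40
7 | 80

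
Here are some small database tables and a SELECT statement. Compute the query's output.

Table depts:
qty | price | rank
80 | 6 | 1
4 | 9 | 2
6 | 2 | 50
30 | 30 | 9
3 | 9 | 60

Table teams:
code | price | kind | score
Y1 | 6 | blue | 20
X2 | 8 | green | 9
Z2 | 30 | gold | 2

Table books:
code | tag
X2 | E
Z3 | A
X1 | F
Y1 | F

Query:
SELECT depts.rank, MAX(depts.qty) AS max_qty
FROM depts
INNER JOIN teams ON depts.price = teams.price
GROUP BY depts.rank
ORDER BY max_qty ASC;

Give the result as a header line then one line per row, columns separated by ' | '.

== RESULT ==
depts.rank | max_qty
9 | 30
1 | 80

Derivation:
After JOIN teams (2 rows):
depts.qty | depts.price | depts.rank | teams.code | teams.price | teams.kind | teams.score
80 | 6 | 1 | Y1 | 6 | blue | 20
30 | 30 | 9 | Z2 | 30 | gold | 2
After GROUP BY (2 rows):
depts.rank | max_qty
1 | 80
9 | 30
After ORDER BY (2 rows):
depts.rank | max_qty
9 | 30
1 | 80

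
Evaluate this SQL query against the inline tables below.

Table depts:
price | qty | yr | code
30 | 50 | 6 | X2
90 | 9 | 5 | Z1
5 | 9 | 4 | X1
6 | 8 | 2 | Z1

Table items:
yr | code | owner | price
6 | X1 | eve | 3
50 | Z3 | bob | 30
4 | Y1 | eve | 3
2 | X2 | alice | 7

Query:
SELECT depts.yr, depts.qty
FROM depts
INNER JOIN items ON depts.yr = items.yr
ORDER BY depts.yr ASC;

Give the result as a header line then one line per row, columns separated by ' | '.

After JOIN items (3 rows):
depts.price | depts.qty | depts.yr | depts.code | items.yr | items.code | items.owner | items.price
30 | 50 | 6 | X2 | 6 | X1 | eve | 3
5 | 9 | 4 | X1 | 4 | Y1 | eve | 3
6 | 8 | 2 | Z1 | 2 | X2 | alice | 7
After SELECT (3 rows):
depts.yr | depts.qty
6 | 50
4 | 9
2 | 8
After ORDER BY (3 rows):
depts.yr | depts.qty
2 | 8
4 | 9
6 | 50

== RESULT ==
depts.yr | depts.qty
2 | 8
4 | 9
6 | 50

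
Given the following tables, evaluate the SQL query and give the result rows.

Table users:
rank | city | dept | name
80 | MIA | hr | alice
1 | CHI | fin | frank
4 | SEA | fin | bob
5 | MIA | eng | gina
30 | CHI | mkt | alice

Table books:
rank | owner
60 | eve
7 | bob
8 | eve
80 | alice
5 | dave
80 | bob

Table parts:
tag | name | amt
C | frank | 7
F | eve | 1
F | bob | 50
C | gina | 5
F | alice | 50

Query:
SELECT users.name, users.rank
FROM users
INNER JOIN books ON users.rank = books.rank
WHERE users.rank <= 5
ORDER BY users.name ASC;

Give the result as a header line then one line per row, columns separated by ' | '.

== RESULT ==
users.name | users.rank
gina | 5

Derivation:
After JOIN books (3 rows):
users.rank | users.city | users.dept | users.name | books.rank | books.owner
80 | MIA | hr | alice | 80 | alice
80 | MIA | hr | alice | 80 | bob
5 | MIA | eng | gina | 5 | dave
After WHERE (1 rows):
users.rank | users.city | users.dept | users.name | books.rank | books.owner
5 | MIA | eng | gina | 5 | dave
After SELECT (1 rows):
users.name | users.rank
gina | 5
After ORDER BY (1 rows):
users.name | users.rank
gina | 5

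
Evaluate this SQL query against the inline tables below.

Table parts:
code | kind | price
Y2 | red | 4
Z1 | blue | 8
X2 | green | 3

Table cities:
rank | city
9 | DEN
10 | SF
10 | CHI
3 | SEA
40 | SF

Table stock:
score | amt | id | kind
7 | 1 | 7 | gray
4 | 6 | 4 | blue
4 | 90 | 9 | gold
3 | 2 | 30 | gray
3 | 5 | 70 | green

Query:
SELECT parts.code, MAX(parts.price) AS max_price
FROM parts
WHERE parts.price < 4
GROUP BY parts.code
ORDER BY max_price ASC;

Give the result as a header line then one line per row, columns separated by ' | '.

After WHERE (1 rows):
parts.code | parts.kind | parts.price
X2 | green | 3
After GROUP BY (1 rows):
parts.code | max_price
X2 | 3
After ORDER BY (1 rows):
parts.code | max_price
X2 | 3

== RESULT ==
parts.code | max_price
X2 | 3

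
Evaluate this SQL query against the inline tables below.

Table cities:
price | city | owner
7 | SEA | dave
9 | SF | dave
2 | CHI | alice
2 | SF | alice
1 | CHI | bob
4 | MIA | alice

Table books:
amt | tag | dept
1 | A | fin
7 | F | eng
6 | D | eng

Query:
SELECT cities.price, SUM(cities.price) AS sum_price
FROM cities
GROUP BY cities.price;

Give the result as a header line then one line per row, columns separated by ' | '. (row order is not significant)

After GROUP BY (5 rows):
cities.price | sum_price
7 | 7
9 | 9
2 | 4
1 | 1
4 | 4

== RESULT ==
cities.price | sum_price
7 | 7
9 | 9
2 | 4
1 | 1
4 | 4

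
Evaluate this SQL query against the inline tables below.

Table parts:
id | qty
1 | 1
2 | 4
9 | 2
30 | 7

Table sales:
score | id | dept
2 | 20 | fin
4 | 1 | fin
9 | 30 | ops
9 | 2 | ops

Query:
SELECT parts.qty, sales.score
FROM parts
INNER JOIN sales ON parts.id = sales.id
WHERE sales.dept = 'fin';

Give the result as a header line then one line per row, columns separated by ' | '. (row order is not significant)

== RESULT ==
parts.qty | sales.score
1 | 4

Derivation:
After JOIN sales (3 rows):
parts.id | parts.qty | sales.score | sales.id | sales.dept
1 | 1 | 4 | 1 | fin
2 | 4 | 9 | 2 | ops
30 | 7 | 9 | 30 | ops
After WHERE (1 rows):
parts.id | parts.qty | sales.score | sales.id | sales.dept
1 | 1 | 4 | 1 | fin
After SELECT (1 rows):
parts.qty | sales.score
1 | 4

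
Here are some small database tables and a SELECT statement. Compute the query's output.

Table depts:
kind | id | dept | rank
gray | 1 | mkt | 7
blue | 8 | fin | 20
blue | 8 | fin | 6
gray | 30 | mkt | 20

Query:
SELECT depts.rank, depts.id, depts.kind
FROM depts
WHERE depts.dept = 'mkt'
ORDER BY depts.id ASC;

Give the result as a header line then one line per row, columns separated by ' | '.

== RESULT ==
depts.rank | depts.id | depts.kind
7 | 1 | gray
20 | 30 | gray

Derivation:
After WHERE (2 rows):
depts.kind | depts.id | depts.dept | depts.rank
gray | 1 | mkt | 7
gray | 30 | mkt | 20
After SELECT (2 rows):
depts.rank | depts.id | depts.kind
7 | 1 | gray
20 | 30 | gray
After ORDER BY (2 rows):
depts.rank | depts.id | depts.kind
7 | 1 | gray
20 | 30 | gray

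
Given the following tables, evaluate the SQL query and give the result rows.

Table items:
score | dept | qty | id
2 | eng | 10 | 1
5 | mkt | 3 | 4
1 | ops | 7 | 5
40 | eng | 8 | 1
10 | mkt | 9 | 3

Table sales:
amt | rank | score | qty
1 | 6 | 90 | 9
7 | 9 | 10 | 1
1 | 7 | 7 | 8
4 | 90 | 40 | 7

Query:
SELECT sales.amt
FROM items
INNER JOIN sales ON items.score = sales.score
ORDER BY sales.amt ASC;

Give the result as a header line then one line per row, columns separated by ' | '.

After JOIN sales (2 rows):
items.score | items.dept | items.qty | items.id | sales.amt | sales.rank | sales.score | sales.qty
40 | eng | 8 | 1 | 4 | 90 | 40 | 7
10 | mkt | 9 | 3 | 7 | 9 | 10 | 1
After SELECT (2 rows):
sales.amt
4
7
After ORDER BY (2 rows):
sales.amt
4
7

== RESULT ==
sales.amt
4
7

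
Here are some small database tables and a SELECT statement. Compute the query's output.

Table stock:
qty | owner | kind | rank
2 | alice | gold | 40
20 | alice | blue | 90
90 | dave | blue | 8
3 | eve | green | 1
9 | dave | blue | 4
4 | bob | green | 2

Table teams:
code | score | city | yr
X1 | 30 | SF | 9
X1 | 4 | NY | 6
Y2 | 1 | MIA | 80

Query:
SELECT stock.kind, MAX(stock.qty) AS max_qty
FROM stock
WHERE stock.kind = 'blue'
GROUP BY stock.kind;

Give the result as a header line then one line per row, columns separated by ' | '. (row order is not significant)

After WHERE (3 rows):
stock.qty | stock.owner | stock.kind | stock.rank
20 | alice | blue | 90
90 | dave | blue | 8
9 | dave | blue | 4
After GROUP BY (1 rows):
stock.kind | max_qty
blue | 90

== RESULT ==
stock.kind | max_qty
blue | 90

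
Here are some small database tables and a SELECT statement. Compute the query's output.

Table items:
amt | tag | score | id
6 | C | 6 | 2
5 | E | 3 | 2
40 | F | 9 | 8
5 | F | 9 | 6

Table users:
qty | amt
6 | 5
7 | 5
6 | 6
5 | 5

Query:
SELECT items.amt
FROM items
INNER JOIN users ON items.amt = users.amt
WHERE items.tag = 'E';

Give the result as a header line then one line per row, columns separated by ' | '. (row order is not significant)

== RESULT ==
items.amt
5
5
5

Derivation:
After JOIN users (7 rows):
items.amt | items.tag | items.score | items.id | users.qty | users.amt
6 | C | 6 | 2 | 6 | 6
5 | E | 3 | 2 | 6 | 5
5 | E | 3 | 2 | 7 | 5
5 | E | 3 | 2 | 5 | 5
5 | F | 9 | 6 | 6 | 5
5 | F | 9 | 6 | 7 | 5
5 | F | 9 | 6 | 5 | 5
After WHERE (3 rows):
items.amt | items.tag | items.score | items.id | users.qty | users.amt
5 | E | 3 | 2 | 6 | 5
5 | E | 3 | 2 | 7 | 5
5 | E | 3 | 2 | 5 | 5
After SELECT (3 rows):
items.amt
5
5
5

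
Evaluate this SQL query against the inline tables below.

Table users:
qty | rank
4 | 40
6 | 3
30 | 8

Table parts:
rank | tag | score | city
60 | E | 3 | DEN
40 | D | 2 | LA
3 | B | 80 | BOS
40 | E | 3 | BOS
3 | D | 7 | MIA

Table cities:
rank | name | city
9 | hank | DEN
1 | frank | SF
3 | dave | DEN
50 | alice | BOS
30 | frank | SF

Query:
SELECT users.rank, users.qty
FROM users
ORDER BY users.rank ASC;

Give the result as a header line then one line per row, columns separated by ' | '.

== RESULT ==
users.rank | users.qty
3 | 6
8 | 30
40 | 4

Derivation:
After SELECT (3 rows):
users.rank | users.qty
40 | 4
3 | 6
8 | 30
After ORDER BY (3 rows):
users.rank | users.qty
3 | 6
8 | 30
40 | 4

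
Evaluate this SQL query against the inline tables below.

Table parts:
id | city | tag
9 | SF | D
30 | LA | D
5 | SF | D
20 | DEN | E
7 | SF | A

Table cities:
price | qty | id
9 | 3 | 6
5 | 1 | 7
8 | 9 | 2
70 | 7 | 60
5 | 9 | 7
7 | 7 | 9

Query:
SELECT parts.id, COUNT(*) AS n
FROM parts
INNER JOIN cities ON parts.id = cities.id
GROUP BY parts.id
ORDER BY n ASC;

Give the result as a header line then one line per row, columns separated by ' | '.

== RESULT ==
parts.id | n
9 | 1
7 | 2

Derivation:
After JOIN cities (3 rows):
parts.id | parts.city | parts.tag | cities.price | cities.qty | cities.id
9 | SF | D | 7 | 7 | 9
7 | SF | A | 5 | 1 | 7
7 | SF | A | 5 | 9 | 7
After GROUP BY (2 rows):
parts.id | n
9 | 1
7 | 2
After ORDER BY (2 rows):
parts.id | n
9 | 1
7 | 2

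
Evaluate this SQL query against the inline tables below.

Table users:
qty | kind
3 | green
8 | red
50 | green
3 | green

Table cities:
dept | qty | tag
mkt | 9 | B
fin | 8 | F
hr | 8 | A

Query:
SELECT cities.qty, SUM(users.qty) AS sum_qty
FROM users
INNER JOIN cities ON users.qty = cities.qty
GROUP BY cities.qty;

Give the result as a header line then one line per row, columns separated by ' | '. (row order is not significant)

== RESULT ==
cities.qty | sum_qty
8 | 16

Derivation:
After JOIN cities (2 rows):
users.qty | users.kind | cities.dept | cities.qty | cities.tag
8 | red | fin | 8 | F
8 | red | hr | 8 | A
After GROUP BY (1 rows):
cities.qty | sum_qty
8 | 16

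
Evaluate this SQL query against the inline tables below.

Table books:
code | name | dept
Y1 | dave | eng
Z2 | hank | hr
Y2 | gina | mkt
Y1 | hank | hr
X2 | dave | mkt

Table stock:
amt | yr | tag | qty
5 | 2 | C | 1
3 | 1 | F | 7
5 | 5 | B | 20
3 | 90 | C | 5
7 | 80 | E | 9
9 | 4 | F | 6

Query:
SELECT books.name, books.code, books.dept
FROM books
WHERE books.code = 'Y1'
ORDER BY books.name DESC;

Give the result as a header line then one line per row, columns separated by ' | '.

== RESULT ==
books.name | books.code | books.dept
hank | Y1 | hr
dave | Y1 | eng

Derivation:
After WHERE (2 rows):
books.code | books.name | books.dept
Y1 | dave | eng
Y1 | hank | hr
After SELECT (2 rows):
books.name | books.code | books.dept
dave | Y1 | eng
hank | Y1 | hr
After ORDER BY (2 rows):
books.name | books.code | books.dept
hank | Y1 | hr
dave | Y1 | eng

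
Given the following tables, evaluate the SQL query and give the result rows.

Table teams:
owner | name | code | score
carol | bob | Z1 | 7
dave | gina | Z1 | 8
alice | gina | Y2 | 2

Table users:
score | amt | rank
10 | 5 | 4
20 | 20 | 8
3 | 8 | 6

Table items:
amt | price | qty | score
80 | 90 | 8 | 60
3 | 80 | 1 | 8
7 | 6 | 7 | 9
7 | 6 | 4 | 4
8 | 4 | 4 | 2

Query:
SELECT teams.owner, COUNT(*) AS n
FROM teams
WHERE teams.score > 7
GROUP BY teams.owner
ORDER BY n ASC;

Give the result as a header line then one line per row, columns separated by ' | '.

After WHERE (1 rows):
teams.owner | teams.name | teams.code | teams.score
dave | gina | Z1 | 8
After GROUP BY (1 rows):
teams.owner | n
dave | 1
After ORDER BY (1 rows):
teams.owner | n
dave | 1

== RESULT ==
teams.owner | n
dave | 1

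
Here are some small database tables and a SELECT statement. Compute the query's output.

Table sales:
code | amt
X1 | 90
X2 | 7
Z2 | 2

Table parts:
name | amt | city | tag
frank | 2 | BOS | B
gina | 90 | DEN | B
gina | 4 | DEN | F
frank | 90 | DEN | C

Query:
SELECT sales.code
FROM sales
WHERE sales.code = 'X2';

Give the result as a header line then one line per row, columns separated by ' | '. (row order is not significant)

After WHERE (1 rows):
sales.code | sales.amt
X2 | 7
After SELECT (1 rows):
sales.code
X2

== RESULT ==
sales.code
X2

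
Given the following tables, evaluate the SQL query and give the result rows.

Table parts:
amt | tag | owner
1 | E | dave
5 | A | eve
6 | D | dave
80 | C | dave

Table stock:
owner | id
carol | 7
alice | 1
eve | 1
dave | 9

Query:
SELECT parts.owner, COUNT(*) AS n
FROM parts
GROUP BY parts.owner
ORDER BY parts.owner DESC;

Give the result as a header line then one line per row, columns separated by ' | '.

After GROUP BY (2 rows):
parts.owner | n
dave | 3
eve | 1
After ORDER BY (2 rows):
parts.owner | n
eve | 1
dave | 3

== RESULT ==
parts.owner | n
eve | 1
dave | 3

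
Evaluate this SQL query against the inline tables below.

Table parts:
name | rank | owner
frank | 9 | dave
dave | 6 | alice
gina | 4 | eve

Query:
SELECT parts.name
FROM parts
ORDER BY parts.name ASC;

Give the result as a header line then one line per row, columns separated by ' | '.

After SELECT (3 rows):
parts.name
frank
dave
gina
After ORDER BY (3 rows):
parts.name
dave
frank
gina

== RESULT ==
parts.name
dave
frank
gina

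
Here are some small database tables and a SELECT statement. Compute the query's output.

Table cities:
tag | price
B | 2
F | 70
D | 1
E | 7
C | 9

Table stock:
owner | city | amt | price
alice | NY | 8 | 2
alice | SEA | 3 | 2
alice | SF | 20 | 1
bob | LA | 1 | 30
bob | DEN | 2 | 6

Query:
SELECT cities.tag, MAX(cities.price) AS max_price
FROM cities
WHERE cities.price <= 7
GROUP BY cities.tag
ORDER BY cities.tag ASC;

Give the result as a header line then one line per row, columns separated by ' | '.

After WHERE (3 rows):
cities.tag | cities.price
B | 2
D | 1
E | 7
After GROUP BY (3 rows):
cities.tag | max_price
B | 2
D | 1
E | 7
After ORDER BY (3 rows):
cities.tag | max_price
B | 2
D | 1
E | 7

== RESULT ==
cities.tag | max_price
B | 2
D | 1
E | 7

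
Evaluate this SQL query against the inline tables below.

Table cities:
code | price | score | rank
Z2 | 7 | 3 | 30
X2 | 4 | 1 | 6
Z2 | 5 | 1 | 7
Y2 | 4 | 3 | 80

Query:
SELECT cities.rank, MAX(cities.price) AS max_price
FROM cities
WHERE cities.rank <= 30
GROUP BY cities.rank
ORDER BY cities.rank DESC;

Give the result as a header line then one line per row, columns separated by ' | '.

== RESULT ==
cities.rank | max_price
30 | 7
7 | 5
6 | 4

Derivation:
After WHERE (3 rows):
cities.code | cities.price | cities.score | cities.rank
Z2 | 7 | 3 | 30
X2 | 4 | 1 | 6
Z2 | 5 | 1 | 7
After GROUP BY (3 rows):
cities.rank | max_price
30 | 7
6 | 4
7 | 5
After ORDER BY (3 rows):
cities.rank | max_price
30 | 7
7 | 5
6 | 4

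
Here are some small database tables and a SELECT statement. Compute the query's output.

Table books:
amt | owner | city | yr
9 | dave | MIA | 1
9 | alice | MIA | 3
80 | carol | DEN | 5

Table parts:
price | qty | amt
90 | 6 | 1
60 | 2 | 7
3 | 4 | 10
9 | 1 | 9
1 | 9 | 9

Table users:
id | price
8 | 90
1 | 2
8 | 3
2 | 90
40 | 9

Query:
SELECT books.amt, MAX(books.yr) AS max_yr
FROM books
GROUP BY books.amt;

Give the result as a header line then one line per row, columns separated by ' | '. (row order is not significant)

== RESULT ==
books.amt | max_yr
9 | 3
80 | 5

Derivation:
After GROUP BY (2 rows):
books.amt | max_yr
9 | 3
80 | 5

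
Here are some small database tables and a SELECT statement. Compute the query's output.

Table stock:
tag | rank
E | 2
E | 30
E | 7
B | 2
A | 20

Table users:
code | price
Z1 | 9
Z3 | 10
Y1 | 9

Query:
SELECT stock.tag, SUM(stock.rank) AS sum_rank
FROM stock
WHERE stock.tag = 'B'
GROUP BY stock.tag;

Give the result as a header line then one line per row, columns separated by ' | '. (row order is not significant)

== RESULT ==
stock.tag | sum_rank
B | 2

Derivation:
After WHERE (1 rows):
stock.tag | stock.rank
B | 2
After GROUP BY (1 rows):
stock.tag | sum_rank
B | 2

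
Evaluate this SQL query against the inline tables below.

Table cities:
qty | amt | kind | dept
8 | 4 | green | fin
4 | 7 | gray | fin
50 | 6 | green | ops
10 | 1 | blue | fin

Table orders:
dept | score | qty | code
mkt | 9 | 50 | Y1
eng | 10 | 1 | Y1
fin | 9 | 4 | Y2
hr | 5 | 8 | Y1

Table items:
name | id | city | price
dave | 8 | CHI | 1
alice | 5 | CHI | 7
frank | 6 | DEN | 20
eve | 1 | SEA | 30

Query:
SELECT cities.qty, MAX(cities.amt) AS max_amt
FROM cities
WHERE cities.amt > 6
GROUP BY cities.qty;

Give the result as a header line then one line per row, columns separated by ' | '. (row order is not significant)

== RESULT ==
cities.qty | max_amt
4 | 7

Derivation:
After WHERE (1 rows):
cities.qty | cities.amt | cities.kind | cities.dept
4 | 7 | gray | fin
After GROUP BY (1 rows):
cities.qty | max_amt
4 | 7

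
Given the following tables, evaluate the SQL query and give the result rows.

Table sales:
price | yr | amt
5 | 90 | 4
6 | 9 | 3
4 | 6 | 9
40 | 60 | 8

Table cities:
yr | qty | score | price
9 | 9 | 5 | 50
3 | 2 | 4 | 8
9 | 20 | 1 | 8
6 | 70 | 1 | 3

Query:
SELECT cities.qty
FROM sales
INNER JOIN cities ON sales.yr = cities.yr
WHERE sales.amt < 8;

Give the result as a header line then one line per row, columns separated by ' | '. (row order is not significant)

== RESULT ==
cities.qty
9
20

Derivation:
After JOIN cities (3 rows):
sales.price | sales.yr | sales.amt | cities.yr | cities.qty | cities.score | cities.price
6 | 9 | 3 | 9 | 9 | 5 | 50
6 | 9 | 3 | 9 | 20 | 1 | 8
4 | 6 | 9 | 6 | 70 | 1 | 3
After WHERE (2 rows):
sales.price | sales.yr | sales.amt | cities.yr | cities.qty | cities.score | cities.price
6 | 9 | 3 | 9 | 9 | 5 | 50
6 | 9 | 3 | 9 | 20 | 1 | 8
After SELECT (2 rows):
cities.qty
9
20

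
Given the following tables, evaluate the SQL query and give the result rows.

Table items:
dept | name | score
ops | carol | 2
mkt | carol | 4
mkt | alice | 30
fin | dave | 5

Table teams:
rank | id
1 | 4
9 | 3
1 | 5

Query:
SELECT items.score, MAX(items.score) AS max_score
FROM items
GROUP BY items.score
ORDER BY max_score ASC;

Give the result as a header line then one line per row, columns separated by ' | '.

After GROUP BY (4 rows):
items.score | max_score
2 | 2
4 | 4
30 | 30
5 | 5
After ORDER BY (4 rows):
items.score | max_score
2 | 2
4 | 4
5 | 5
30 | 30

== RESULT ==
items.score | max_score
2 | 2
4 | 4
5 | 5
30 | 30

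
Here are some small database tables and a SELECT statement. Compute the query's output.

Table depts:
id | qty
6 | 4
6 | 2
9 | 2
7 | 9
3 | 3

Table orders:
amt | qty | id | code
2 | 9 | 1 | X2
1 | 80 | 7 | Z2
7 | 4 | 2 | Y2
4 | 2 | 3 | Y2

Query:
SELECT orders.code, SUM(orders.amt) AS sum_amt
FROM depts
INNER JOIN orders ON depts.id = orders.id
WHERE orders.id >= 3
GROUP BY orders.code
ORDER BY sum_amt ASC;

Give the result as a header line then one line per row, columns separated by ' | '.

== RESULT ==
orders.code | sum_amt
Z2 | 1
Y2 | 4

Derivation:
After JOIN orders (2 rows):
depts.id | depts.qty | orders.amt | orders.qty | orders.id | orders.code
7 | 9 | 1 | 80 | 7 | Z2
3 | 3 | 4 | 2 | 3 | Y2
After WHERE (2 rows):
depts.id | depts.qty | orders.amt | orders.qty | orders.id | orders.code
7 | 9 | 1 | 80 | 7 | Z2
3 | 3 | 4 | 2 | 3 | Y2
After GROUP BY (2 rows):
orders.code | sum_amt
Z2 | 1
Y2 | 4
After ORDER BY (2 rows):
orders.code | sum_amt
Z2 | 1
Y2 | 4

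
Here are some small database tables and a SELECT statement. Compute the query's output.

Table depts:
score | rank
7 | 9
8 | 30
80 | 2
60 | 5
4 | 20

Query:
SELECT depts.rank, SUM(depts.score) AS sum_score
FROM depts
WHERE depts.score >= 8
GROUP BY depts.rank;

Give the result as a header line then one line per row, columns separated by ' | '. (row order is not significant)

== RESULT ==
depts.rank | sum_score
30 | 8
2 | 80
5 | 60

Derivation:
After WHERE (3 rows):
depts.score | depts.rank
8 | 30
80 | 2
60 | 5
After GROUP BY (3 rows):
depts.rank | sum_score
30 | 8
2 | 80
5 | 60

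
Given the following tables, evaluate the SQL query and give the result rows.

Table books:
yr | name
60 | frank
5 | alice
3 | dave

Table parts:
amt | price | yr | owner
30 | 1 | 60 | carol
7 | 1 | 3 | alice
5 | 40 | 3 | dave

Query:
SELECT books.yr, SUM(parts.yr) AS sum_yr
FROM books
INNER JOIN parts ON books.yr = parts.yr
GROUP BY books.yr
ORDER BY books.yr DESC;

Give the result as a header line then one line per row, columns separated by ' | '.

After JOIN parts (3 rows):
books.yr | books.name | parts.amt | parts.price | parts.yr | parts.owner
60 | frank | 30 | 1 | 60 | carol
3 | dave | 7 | 1 | 3 | alice
3 | dave | 5 | 40 | 3 | dave
After GROUP BY (2 rows):
books.yr | sum_yr
60 | 60
3 | 6
After ORDER BY (2 rows):
books.yr | sum_yr
60 | 60
3 | 6

== RESULT ==
books.yr | sum_yr
60 | 60
3 | 6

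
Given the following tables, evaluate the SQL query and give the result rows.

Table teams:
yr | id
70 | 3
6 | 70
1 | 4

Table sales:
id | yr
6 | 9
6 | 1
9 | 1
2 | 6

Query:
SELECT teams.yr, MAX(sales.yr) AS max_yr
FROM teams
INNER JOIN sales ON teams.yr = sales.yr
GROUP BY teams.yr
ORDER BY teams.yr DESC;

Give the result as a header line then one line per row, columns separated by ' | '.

== RESULT ==
teams.yr | max_yr
6 | 6
1 | 1

Derivation:
After JOIN sales (3 rows):
teams.yr | teams.id | sales.id | sales.yr
6 | 70 | 2 | 6
1 | 4 | 6 | 1
1 | 4 | 9 | 1
After GROUP BY (2 rows):
teams.yr | max_yr
6 | 6
1 | 1
After ORDER BY (2 rows):
teams.yr | max_yr
6 | 6
1 | 1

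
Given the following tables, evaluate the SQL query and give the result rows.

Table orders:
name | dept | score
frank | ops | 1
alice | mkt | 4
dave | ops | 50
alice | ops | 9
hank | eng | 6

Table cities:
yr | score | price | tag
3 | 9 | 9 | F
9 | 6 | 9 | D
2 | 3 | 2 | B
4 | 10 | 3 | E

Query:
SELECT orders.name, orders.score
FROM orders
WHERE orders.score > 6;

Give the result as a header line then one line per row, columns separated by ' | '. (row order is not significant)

== RESULT ==
orders.name | orders.score
dave | 50
alice | 9

Derivation:
After WHERE (2 rows):
orders.name | orders.dept | orders.score
dave | ops | 50
alice | ops | 9
After SELECT (2 rows):
orders.name | orders.score
dave | 50
alice | 9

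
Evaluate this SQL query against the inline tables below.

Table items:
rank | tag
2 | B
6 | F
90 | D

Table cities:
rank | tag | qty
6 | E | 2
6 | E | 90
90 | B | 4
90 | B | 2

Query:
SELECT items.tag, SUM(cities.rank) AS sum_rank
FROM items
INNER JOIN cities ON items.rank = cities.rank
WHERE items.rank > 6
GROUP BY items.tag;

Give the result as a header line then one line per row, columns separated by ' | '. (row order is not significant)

== RESULT ==
items.tag | sum_rank
D | 180

Derivation:
After JOIN cities (4 rows):
items.rank | items.tag | cities.rank | cities.tag | cities.qty
6 | F | 6 | E | 2
6 | F | 6 | E | 90
90 | D | 90 | B | 4
90 | D | 90 | B | 2
After WHERE (2 rows):
items.rank | items.tag | cities.rank | cities.tag | cities.qty
90 | D | 90 | B | 4
90 | D | 90 | B | 2
After GROUP BY (1 rows):
items.tag | sum_rank
D | 180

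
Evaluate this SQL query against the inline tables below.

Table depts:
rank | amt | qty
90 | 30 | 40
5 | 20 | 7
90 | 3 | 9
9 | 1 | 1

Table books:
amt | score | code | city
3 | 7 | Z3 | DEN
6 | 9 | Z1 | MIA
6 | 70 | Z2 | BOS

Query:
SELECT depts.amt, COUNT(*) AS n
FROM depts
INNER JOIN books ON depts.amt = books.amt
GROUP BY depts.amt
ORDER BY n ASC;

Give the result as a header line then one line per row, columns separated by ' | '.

== RESULT ==
depts.amt | n
3 | 1

Derivation:
After JOIN books (1 rows):
depts.rank | depts.amt | depts.qty | books.amt | books.score | books.code | books.city
90 | 3 | 9 | 3 | 7 | Z3 | DEN
After GROUP BY (1 rows):
depts.amt | n
3 | 1
After ORDER BY (1 rows):
depts.amt | n
3 | 1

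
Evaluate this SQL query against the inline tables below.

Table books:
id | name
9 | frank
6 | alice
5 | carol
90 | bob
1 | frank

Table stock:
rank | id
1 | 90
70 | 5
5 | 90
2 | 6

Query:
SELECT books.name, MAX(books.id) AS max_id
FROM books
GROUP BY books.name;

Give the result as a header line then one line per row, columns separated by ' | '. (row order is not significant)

After GROUP BY (4 rows):
books.name | max_id
frank | 9
alice | 6
carol | 5
bob | 90

== RESULT ==
books.name | max_id
frank | 9
alice | 6
carol | 5
bob | 90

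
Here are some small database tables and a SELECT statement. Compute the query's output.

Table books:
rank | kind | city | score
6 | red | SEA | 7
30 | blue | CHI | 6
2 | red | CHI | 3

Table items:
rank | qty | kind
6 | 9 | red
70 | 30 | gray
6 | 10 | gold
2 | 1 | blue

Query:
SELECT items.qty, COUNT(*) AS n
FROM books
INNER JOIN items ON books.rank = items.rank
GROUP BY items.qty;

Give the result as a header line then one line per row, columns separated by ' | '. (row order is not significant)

After JOIN items (3 rows):
books.rank | books.kind | books.city | books.score | items.rank | items.qty | items.kind
6 | red | SEA | 7 | 6 | 9 | red
6 | red | SEA | 7 | 6 | 10 | gold
2 | red | CHI | 3 | 2 | 1 | blue
After GROUP BY (3 rows):
items.qty | n
9 | 1
10 | 1
1 | 1

== RESULT ==
items.qty | n
9 | 1
10 | 1
1 | 1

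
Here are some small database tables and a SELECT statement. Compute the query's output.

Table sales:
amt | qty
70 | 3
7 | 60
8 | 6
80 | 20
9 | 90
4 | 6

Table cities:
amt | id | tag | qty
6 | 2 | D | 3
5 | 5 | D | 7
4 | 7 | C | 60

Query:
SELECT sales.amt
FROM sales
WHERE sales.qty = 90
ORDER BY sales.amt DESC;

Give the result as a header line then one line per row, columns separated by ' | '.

== RESULT ==
sales.amt
9

Derivation:
After WHERE (1 rows):
sales.amt | sales.qty
9 | 90
After SELECT (1 rows):
sales.amt
9
After ORDER BY (1 rows):
sales.amt
9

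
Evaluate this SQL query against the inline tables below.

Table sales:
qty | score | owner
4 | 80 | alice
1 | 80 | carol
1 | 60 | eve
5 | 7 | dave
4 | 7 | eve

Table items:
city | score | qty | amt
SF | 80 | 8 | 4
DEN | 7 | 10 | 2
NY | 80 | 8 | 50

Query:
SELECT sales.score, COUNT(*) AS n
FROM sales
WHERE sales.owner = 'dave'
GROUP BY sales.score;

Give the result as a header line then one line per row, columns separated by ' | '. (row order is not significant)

After WHERE (1 rows):
sales.qty | sales.score | sales.owner
5 | 7 | dave
After GROUP BY (1 rows):
sales.score | n
7 | 1

== RESULT ==
sales.score | n
7 | 1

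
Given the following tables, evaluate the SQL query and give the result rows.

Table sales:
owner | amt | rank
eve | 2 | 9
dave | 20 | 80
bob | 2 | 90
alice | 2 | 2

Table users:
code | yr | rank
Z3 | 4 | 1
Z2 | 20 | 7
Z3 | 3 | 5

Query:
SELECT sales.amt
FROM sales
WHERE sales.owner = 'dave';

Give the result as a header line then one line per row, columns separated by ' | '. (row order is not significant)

After WHERE (1 rows):
sales.owner | sales.amt | sales.rank
dave | 20 | 80
After SELECT (1 rows):
sales.amt
20

== RESULT ==
sales.amt
20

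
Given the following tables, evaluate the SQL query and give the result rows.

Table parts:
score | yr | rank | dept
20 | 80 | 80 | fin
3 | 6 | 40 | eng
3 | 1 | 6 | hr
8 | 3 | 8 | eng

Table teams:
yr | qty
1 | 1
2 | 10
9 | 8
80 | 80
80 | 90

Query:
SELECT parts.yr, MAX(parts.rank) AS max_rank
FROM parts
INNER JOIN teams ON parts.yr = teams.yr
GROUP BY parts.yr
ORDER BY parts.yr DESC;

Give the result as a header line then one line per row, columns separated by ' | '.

After JOIN teams (3 rows):
parts.score | parts.yr | parts.rank | parts.dept | teams.yr | teams.qty
20 | 80 | 80 | fin | 80 | 80
20 | 80 | 80 | fin | 80 | 90
3 | 1 | 6 | hr | 1 | 1
After GROUP BY (2 rows):
parts.yr | max_rank
80 | 80
1 | 6
After ORDER BY (2 rows):
parts.yr | max_rank
80 | 80
1 | 6

== RESULT ==
parts.yr | max_rank
80 | 80
1 | 6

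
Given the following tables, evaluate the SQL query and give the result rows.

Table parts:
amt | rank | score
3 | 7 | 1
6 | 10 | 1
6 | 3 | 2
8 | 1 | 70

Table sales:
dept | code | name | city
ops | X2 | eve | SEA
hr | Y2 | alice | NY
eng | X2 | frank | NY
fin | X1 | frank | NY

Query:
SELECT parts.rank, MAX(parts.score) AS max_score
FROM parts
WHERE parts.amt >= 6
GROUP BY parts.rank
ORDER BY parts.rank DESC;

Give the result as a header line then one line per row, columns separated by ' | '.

After WHERE (3 rows):
parts.amt | parts.rank | parts.score
6 | 10 | 1
6 | 3 | 2
8 | 1 | 70
After GROUP BY (3 rows):
parts.rank | max_score
10 | 1
3 | 2
1 | 70
After ORDER BY (3 rows):
parts.rank | max_score
10 | 1
3 | 2
1 | 70

== RESULT ==
parts.rank | max_score
10 | 1
3 | 2
1 | 70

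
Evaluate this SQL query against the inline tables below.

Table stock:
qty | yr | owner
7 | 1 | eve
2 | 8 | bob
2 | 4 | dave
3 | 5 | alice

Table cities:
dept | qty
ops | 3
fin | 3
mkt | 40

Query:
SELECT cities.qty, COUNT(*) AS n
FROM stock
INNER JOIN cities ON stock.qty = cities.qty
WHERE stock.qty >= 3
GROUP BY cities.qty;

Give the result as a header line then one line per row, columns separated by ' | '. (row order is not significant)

== RESULT ==
cities.qty | n
3 | 2

Derivation:
After JOIN cities (2 rows):
stock.qty | stock.yr | stock.owner | cities.dept | cities.qty
3 | 5 | alice | ops | 3
3 | 5 | alice | fin | 3
After WHERE (2 rows):
stock.qty | stock.yr | stock.owner | cities.dept | cities.qty
3 | 5 | alice | ops | 3
3 | 5 | alice | fin | 3
After GROUP BY (1 rows):
cities.qty | n
3 | 2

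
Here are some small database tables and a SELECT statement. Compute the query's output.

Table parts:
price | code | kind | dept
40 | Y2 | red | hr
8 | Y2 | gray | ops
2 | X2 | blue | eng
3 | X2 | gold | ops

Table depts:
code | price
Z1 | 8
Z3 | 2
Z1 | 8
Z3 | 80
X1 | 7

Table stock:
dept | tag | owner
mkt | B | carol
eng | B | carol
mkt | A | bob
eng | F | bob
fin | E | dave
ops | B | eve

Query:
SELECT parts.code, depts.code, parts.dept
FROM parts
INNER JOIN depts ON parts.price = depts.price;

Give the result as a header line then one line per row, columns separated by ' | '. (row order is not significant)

After JOIN depts (3 rows):
parts.price | parts.code | parts.kind | parts.dept | depts.code | depts.price
8 | Y2 | gray | ops | Z1 | 8
8 | Y2 | gray | ops | Z1 | 8
2 | X2 | blue | eng | Z3 | 2
After SELECT (3 rows):
parts.code | depts.code | parts.dept
Y2 | Z1 | ops
Y2 | Z1 | ops
X2 | Z3 | eng

== RESULT ==
parts.code | depts.code | parts.dept
Y2 | Z1 | ops
Y2 | Z1 | ops
X2 | Z3 | eng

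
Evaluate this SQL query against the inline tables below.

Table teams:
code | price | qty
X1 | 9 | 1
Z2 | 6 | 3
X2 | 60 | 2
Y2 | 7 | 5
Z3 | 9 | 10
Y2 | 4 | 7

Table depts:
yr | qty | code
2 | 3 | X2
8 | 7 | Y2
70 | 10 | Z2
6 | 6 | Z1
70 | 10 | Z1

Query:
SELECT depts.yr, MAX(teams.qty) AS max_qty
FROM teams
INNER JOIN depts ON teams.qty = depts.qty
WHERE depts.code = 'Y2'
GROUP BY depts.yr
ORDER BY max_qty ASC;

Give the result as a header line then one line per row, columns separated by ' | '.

== RESULT ==
depts.yr | max_qty
8 | 7

Derivation:
After JOIN depts (4 rows):
teams.code | teams.price | teams.qty | depts.yr | depts.qty | depts.code
Z2 | 6 | 3 | 2 | 3 | X2
Z3 | 9 | 10 | 70 | 10 | Z2
Z3 | 9 | 10 | 70 | 10 | Z1
Y2 | 4 | 7 | 8 | 7 | Y2
After WHERE (1 rows):
teams.code | teams.price | teams.qty | depts.yr | depts.qty | depts.code
Y2 | 4 | 7 | 8 | 7 | Y2
After GROUP BY (1 rows):
depts.yr | max_qty
8 | 7
After ORDER BY (1 rows):
depts.yr | max_qty
8 | 7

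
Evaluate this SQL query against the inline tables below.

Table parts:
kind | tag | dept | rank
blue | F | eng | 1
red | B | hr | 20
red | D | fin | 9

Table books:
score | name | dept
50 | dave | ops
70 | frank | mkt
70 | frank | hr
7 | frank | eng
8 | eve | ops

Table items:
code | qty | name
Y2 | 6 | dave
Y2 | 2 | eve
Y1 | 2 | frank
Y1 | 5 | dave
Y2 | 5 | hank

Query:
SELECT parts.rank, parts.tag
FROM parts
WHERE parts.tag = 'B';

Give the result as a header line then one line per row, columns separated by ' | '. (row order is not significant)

After WHERE (1 rows):
parts.kind | parts.tag | parts.dept | parts.rank
red | B | hr | 20
After SELECT (1 rows):
parts.rank | parts.tag
20 | B

== RESULT ==
parts.rank | parts.tag
20 | B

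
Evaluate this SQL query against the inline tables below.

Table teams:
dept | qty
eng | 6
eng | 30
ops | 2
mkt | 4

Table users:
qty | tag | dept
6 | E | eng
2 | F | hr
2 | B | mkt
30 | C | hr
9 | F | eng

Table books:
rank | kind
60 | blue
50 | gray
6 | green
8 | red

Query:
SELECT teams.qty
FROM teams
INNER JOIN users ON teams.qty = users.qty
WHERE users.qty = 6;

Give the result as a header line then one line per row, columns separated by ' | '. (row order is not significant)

== RESULT ==
teams.qty
6

Derivation:
After JOIN users (4 rows):
teams.dept | teams.qty | users.qty | users.tag | users.dept
eng | 6 | 6 | E | eng
eng | 30 | 30 | C | hr
ops | 2 | 2 | F | hr
ops | 2 | 2 | B | mkt
After WHERE (1 rows):
teams.dept | teams.qty | users.qty | users.tag | users.dept
eng | 6 | 6 | E | eng
After SELECT (1 rows):
teams.qty
6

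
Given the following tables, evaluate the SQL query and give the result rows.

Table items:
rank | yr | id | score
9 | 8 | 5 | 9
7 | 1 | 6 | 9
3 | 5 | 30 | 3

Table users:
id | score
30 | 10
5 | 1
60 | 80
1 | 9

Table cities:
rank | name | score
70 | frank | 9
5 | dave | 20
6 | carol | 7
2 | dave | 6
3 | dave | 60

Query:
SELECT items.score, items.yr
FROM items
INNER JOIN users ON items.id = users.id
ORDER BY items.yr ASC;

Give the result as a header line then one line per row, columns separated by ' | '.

After JOIN users (2 rows):
items.rank | items.yr | items.id | items.score | users.id | users.score
9 | 8 | 5 | 9 | 5 | 1
3 | 5 | 30 | 3 | 30 | 10
After SELECT (2 rows):
items.score | items.yr
9 | 8
3 | 5
After ORDER BY (2 rows):
items.score | items.yr
3 | 5
9 | 8

== RESULT ==
items.score | items.yr
3 | 5
9 | 8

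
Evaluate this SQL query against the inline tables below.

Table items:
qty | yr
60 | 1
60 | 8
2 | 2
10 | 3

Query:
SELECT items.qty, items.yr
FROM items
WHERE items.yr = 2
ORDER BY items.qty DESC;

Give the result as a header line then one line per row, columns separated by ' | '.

After WHERE (1 rows):
items.qty | items.yr
2 | 2
After SELECT (1 rows):
items.qty | items.yr
2 | 2
After ORDER BY (1 rows):
items.qty | items.yr
2 | 2

== RESULT ==
items.qty | items.yr
2 | 2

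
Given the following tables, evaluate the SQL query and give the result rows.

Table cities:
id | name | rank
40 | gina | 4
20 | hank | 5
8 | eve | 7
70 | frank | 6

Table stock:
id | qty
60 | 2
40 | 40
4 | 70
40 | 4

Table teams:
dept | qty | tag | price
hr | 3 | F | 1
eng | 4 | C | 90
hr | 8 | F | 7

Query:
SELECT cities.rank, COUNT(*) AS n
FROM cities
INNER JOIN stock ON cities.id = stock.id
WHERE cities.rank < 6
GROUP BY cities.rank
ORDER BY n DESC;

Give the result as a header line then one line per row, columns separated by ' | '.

== RESULT ==
cities.rank | n
4 | 2

Derivation:
After JOIN stock (2 rows):
cities.id | cities.name | cities.rank | stock.id | stock.qty
40 | gina | 4 | 40 | 40
40 | gina | 4 | 40 | 4
After WHERE (2 rows):
cities.id | cities.name | cities.rank | stock.id | stock.qty
40 | gina | 4 | 40 | 40
40 | gina | 4 | 40 | 4
After GROUP BY (1 rows):
cities.rank | n
4 | 2
After ORDER BY (1 rows):
cities.rank | n
4 | 2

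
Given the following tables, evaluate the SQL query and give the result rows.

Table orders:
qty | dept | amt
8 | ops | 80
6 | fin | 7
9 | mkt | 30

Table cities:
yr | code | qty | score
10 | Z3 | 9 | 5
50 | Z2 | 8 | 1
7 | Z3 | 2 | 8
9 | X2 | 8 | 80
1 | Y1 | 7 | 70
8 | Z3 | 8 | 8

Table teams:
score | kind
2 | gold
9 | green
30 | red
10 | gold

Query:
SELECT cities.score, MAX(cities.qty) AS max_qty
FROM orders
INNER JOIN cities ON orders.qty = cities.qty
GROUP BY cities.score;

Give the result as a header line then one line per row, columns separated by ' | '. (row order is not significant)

After JOIN cities (4 rows):
orders.qty | orders.dept | orders.amt | cities.yr | cities.code | cities.qty | cities.score
8 | ops | 80 | 50 | Z2 | 8 | 1
8 | ops | 80 | 9 | X2 | 8 | 80
8 | ops | 80 | 8 | Z3 | 8 | 8
9 | mkt | 30 | 10 | Z3 | 9 | 5
After GROUP BY (4 rows):
cities.score | max_qty
1 | 8
80 | 8
8 | 8
5 | 9

== RESULT ==
cities.score | max_qty
1 | 8
80 | 8
8 | 8
5 | 9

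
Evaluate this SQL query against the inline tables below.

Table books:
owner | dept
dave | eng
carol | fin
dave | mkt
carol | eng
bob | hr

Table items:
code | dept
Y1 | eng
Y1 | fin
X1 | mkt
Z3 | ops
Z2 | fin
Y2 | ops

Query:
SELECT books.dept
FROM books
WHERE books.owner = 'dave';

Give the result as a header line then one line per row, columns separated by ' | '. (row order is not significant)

== RESULT ==
books.dept
eng
mkt

Derivation:
After WHERE (2 rows):
books.owner | books.dept
dave | eng
dave | mkt
After SELECT (2 rows):
books.dept
eng
mkt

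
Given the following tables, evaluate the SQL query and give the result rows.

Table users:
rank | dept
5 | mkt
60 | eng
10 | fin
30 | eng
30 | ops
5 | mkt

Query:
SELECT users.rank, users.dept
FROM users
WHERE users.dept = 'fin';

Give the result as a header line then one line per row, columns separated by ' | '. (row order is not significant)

== RESULT ==
users.rank | users.dept
10 | fin

Derivation:
After WHERE (1 rows):
users.rank | users.dept
10 | fin
After SELECT (1 rows):
users.rank | users.dept
10 | fin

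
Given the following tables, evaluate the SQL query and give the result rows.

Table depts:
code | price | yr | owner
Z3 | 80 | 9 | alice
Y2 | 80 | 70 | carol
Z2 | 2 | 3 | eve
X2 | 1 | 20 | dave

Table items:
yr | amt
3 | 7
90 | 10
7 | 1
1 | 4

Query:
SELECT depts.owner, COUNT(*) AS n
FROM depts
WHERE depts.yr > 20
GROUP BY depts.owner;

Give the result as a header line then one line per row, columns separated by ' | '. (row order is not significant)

== RESULT ==
depts.owner | n
carol | 1

Derivation:
After WHERE (1 rows):
depts.code | depts.price | depts.yr | depts.owner
Y2 | 80 | 70 | carol
After GROUP BY (1 rows):
depts.owner | n
carol | 1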